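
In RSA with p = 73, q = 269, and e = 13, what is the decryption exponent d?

φ(n) = (p−1)(q−1) = 72·268 = 19296.
Need d with 13·d ≡ 1 (mod 19296). Apply the extended Euclidean algorithm:
19296 = 1484·13 + 4
13 = 3·4 + 1
4 = 4·1 + 0
Back-substitute:
1 = 13 − 3·4
1 = −3·19296 + 4453·13
So 13·4453 ≡ 1 (mod 19296), hence d = 4453.

4453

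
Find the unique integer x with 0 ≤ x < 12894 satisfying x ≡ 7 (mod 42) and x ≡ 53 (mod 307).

9877

Write x = 7 + 42·k. Then 42·k ≡ 53 − 7 ≡ 46 (mod 307).
Need 42⁻¹ mod 307. Extended Euclid on (307, 42):
307 = 7×42 + 13
42 = 3×13 + 3
13 = 4×3 + 1
3 = 3×1 + 0
Back-substitute:
1 = 13 − 4·3
1 = −4·42 + 13·13
1 = 13·307 − 95·42
42⁻¹ ≡ 212 (mod 307), so k ≡ 212·46 ≡ 235 (mod 307).
x = 7 + 42·235 = 9877.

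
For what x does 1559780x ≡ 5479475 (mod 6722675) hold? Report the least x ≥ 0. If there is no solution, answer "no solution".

138230

First find gcd(1559780, 6722675):
6722675 = 4×1559780 + 483555
1559780 = 3×483555 + 109115
483555 = 4×109115 + 47095
109115 = 2×47095 + 14925
47095 = 3×14925 + 2320
14925 = 6×2320 + 1005
2320 = 2×1005 + 310
1005 = 3×310 + 75
310 = 4×75 + 10
75 = 7×10 + 5
10 = 2×5 + 0
gcd = 5 and 5 | 5479475, so solutions exist. Divide through by 5: 311956x ≡ 1095895 (mod 1344535).
Now find 311956⁻¹ mod 1344535:
1344535 = 4×311956 + 96711
311956 = 3×96711 + 21823
96711 = 4×21823 + 9419
21823 = 2×9419 + 2985
9419 = 3×2985 + 464
2985 = 6×464 + 201
464 = 2×201 + 62
201 = 3×62 + 15
62 = 4×15 + 2
15 = 7×2 + 1
2 = 2×1 + 0
Back-substitute:
1 = 15 − 7·2
1 = −7·62 + 29·15
1 = 29·201 − 94·62
1 = −94·464 + 217·201
1 = 217·2985 − 1396·464
1 = −1396·9419 + 4405·2985
1 = 4405·21823 − 10206·9419
1 = −10206·96711 + 45229·21823
1 = 45229·311956 − 145893·96711
1 = −145893·1344535 + 628801·311956
So 311956⁻¹ ≡ 628801 (mod 1344535).
Then x ≡ 628801·1095895 ≡ 138230 (mod 1344535); the smallest non-negative solution is x = 138230.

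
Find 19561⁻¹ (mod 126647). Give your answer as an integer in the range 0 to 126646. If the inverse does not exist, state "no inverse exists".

3930

Apply the Euclidean algorithm to 126647 and 19561:
126647 = 6*19561 + 9281
19561 = 2*9281 + 999
9281 = 9*999 + 290
999 = 3*290 + 129
290 = 2*129 + 32
129 = 4*32 + 1
32 = 32*1 + 0
gcd = 1, so the inverse exists. Back-substitute:
1 = 129 − 4·32
1 = −4·290 + 9·129
1 = 9·999 − 31·290
1 = −31·9281 + 288·999
1 = 288·19561 − 607·9281
1 = −607·126647 + 3930·19561
So 19561·3930 ≡ 1 (mod 126647).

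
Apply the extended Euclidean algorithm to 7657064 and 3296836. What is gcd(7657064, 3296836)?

Euclidean algorithm:
7657064 = 2×3296836 + 1063392
3296836 = 3×1063392 + 106660
1063392 = 9×106660 + 103452
106660 = 1×103452 + 3208
103452 = 32×3208 + 796
3208 = 4×796 + 24
796 = 33×24 + 4
24 = 6×4 + 0
gcd(7657064, 3296836) = 4.
Express as a combination:
4 = 796 − 33·24
4 = −33·3208 + 133·796
4 = 133·103452 − 4289·3208
4 = −4289·106660 + 4422·103452
4 = 4422·1063392 − 44087·106660
4 = −44087·3296836 + 136683·1063392
4 = 136683·7657064 − 317453·3296836
So 4 = (136683)·7657064 + (-317453)·3296836.

4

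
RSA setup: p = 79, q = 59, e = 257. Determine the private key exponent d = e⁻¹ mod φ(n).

φ(n) = (p−1)(q−1) = 78·58 = 4524.
Need d with 257·d ≡ 1 (mod 4524). Apply the extended Euclidean algorithm:
4524 = 17*257 + 155
257 = 1*155 + 102
155 = 1*102 + 53
102 = 1*53 + 49
53 = 1*49 + 4
49 = 12*4 + 1
4 = 4*1 + 0
Back-substitute:
1 = 49 − 12·4
1 = −12·53 + 13·49
1 = 13·102 − 25·53
1 = −25·155 + 38·102
1 = 38·257 − 63·155
1 = −63·4524 + 1109·257
So 257·1109 ≡ 1 (mod 4524), hence d = 1109.

1109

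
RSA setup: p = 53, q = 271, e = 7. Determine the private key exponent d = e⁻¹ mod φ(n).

φ(n) = (p−1)(q−1) = 52·270 = 14040.
Need d with 7·d ≡ 1 (mod 14040). Apply the extended Euclidean algorithm:
14040 = 2005×7 + 5
7 = 1×5 + 2
5 = 2×2 + 1
2 = 2×1 + 0
Back-substitute:
1 = 5 − 2·2
1 = −2·7 + 3·5
1 = 3·14040 − 6017·7
So 7·(-6017) ≡ 1 (mod 14040), hence d ≡ -6017 ≡ 8023 (mod 14040).

8023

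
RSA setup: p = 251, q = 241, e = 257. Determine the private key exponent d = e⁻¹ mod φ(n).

47393

φ(n) = (p−1)(q−1) = 250·240 = 60000.
Need d with 257·d ≡ 1 (mod 60000). Apply the extended Euclidean algorithm:
60000 = 233×257 + 119
257 = 2×119 + 19
119 = 6×19 + 5
19 = 3×5 + 4
5 = 1×4 + 1
4 = 4×1 + 0
Back-substitute:
1 = 5 − 4
1 = −19 + 4·5
1 = 4·119 − 25·19
1 = −25·257 + 54·119
1 = 54·60000 − 12607·257
So 257·(-12607) ≡ 1 (mod 60000), hence d ≡ -12607 ≡ 47393 (mod 60000).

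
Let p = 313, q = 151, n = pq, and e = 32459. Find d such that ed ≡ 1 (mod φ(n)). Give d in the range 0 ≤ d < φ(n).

39539

φ(n) = (p−1)(q−1) = 312·150 = 46800.
Need d with 32459·d ≡ 1 (mod 46800). Apply the extended Euclidean algorithm:
46800 = 1*32459 + 14341
32459 = 2*14341 + 3777
14341 = 3*3777 + 3010
3777 = 1*3010 + 767
3010 = 3*767 + 709
767 = 1*709 + 58
709 = 12*58 + 13
58 = 4*13 + 6
13 = 2*6 + 1
6 = 6*1 + 0
Back-substitute:
1 = 13 − 2·6
1 = −2·58 + 9·13
1 = 9·709 − 110·58
1 = −110·767 + 119·709
1 = 119·3010 − 467·767
1 = −467·3777 + 586·3010
1 = 586·14341 − 2225·3777
1 = −2225·32459 + 5036·14341
1 = 5036·46800 − 7261·32459
So 32459·(-7261) ≡ 1 (mod 46800), hence d ≡ -7261 ≡ 39539 (mod 46800).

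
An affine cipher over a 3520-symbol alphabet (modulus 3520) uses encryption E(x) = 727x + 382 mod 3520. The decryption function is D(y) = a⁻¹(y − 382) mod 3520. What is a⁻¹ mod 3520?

gcd(3520, 727) by repeated division:
3520 = 4*727 + 612
727 = 1*612 + 115
612 = 5*115 + 37
115 = 3*37 + 4
37 = 9*4 + 1
4 = 4*1 + 0
gcd = 1, so the inverse exists. Back-substitute:
1 = 37 − 9·4
1 = −9·115 + 28·37
1 = 28·612 − 149·115
1 = −149·727 + 177·612
1 = 177·3520 − 857·727
Hence 727⁻¹ ≡ -857 ≡ 2663 (mod 3520).

2663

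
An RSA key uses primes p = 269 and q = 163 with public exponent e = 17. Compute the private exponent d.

22985

φ(n) = (p−1)(q−1) = 268·162 = 43416.
Need d with 17·d ≡ 1 (mod 43416). Apply the extended Euclidean algorithm:
43416 = 2553·17 + 15
17 = 1·15 + 2
15 = 7·2 + 1
2 = 2·1 + 0
Back-substitute:
1 = 15 − 7·2
1 = −7·17 + 8·15
1 = 8·43416 − 20431·17
So 17·(-20431) ≡ 1 (mod 43416), hence d ≡ -20431 ≡ 22985 (mod 43416).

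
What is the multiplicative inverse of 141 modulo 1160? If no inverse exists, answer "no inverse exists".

181

Extended Euclidean algorithm:
1160 = 8×141 + 32
141 = 4×32 + 13
32 = 2×13 + 6
13 = 2×6 + 1
6 = 6×1 + 0
gcd = 1, so the inverse exists. Back-substitute:
1 = 13 − 2·6
1 = −2·32 + 5·13
1 = 5·141 − 22·32
1 = −22·1160 + 181·141
So 141·181 ≡ 1 (mod 1160).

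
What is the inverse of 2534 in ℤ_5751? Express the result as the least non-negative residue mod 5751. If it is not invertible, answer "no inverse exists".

2585

gcd(5751, 2534) by repeated division:
5751 = 2·2534 + 683
2534 = 3·683 + 485
683 = 1·485 + 198
485 = 2·198 + 89
198 = 2·89 + 20
89 = 4·20 + 9
20 = 2·9 + 2
9 = 4·2 + 1
2 = 2·1 + 0
Since gcd(2534, 5751) = 1, back-substitute to write 1 as a combination:
1 = 9 − 4·2
1 = −4·20 + 9·9
1 = 9·89 − 40·20
1 = −40·198 + 89·89
1 = 89·485 − 218·198
1 = −218·683 + 307·485
1 = 307·2534 − 1139·683
1 = −1139·5751 + 2585·2534
So 2534·2585 ≡ 1 (mod 5751).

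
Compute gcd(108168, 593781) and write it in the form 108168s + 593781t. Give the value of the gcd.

Repeated division:
593781 = 5*108168 + 52941
108168 = 2*52941 + 2286
52941 = 23*2286 + 363
2286 = 6*363 + 108
363 = 3*108 + 39
108 = 2*39 + 30
39 = 1*30 + 9
30 = 3*9 + 3
9 = 3*3 + 0
gcd(108168, 593781) = 3.
Back-substituting:
3 = 30 − 3·9
3 = −3·39 + 4·30
3 = 4·108 − 11·39
3 = −11·363 + 37·108
3 = 37·2286 − 233·363
3 = −233·52941 + 5396·2286
3 = 5396·108168 − 11025·52941
3 = −11025·593781 + 60521·108168
So 3 = (-11025)·593781 + (60521)·108168.

3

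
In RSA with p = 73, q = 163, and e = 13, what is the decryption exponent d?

3589

φ(n) = (p−1)(q−1) = 72·162 = 11664.
Need d with 13·d ≡ 1 (mod 11664). Apply the extended Euclidean algorithm:
11664 = 897×13 + 3
13 = 4×3 + 1
3 = 3×1 + 0
Back-substitute:
1 = 13 − 4·3
1 = −4·11664 + 3589·13
So 13·3589 ≡ 1 (mod 11664), hence d = 3589.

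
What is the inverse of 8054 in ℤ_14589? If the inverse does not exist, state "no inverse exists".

4418

Extended Euclidean algorithm:
14589 = 1·8054 + 6535
8054 = 1·6535 + 1519
6535 = 4·1519 + 459
1519 = 3·459 + 142
459 = 3·142 + 33
142 = 4·33 + 10
33 = 3·10 + 3
10 = 3·3 + 1
3 = 3·1 + 0
gcd = 1, so the inverse exists. Back-substitute:
1 = 10 − 3·3
1 = −3·33 + 10·10
1 = 10·142 − 43·33
1 = −43·459 + 139·142
1 = 139·1519 − 460·459
1 = −460·6535 + 1979·1519
1 = 1979·8054 − 2439·6535
1 = −2439·14589 + 4418·8054
So 8054·4418 ≡ 1 (mod 14589).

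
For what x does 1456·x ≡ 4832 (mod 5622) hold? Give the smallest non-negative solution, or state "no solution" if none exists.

374

First find gcd(1456, 5622):
5622 = 3×1456 + 1254
1456 = 1×1254 + 202
1254 = 6×202 + 42
202 = 4×42 + 34
42 = 1×34 + 8
34 = 4×8 + 2
8 = 4×2 + 0
gcd = 2 and 2 | 4832, so solutions exist. Divide through by 2: 728x ≡ 2416 (mod 2811).
Now find 728⁻¹ mod 2811:
2811 = 3×728 + 627
728 = 1×627 + 101
627 = 6×101 + 21
101 = 4×21 + 17
21 = 1×17 + 4
17 = 4×4 + 1
4 = 4×1 + 0
Back-substitute:
1 = 17 − 4·4
1 = −4·21 + 5·17
1 = 5·101 − 24·21
1 = −24·627 + 149·101
1 = 149·728 − 173·627
1 = −173·2811 + 668·728
So 728⁻¹ ≡ 668 (mod 2811).
Then x ≡ 668·2416 ≡ 374 (mod 2811); the smallest non-negative solution is x = 374.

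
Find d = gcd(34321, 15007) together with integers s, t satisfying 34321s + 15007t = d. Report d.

Apply Euclid's algorithm to 34321 and 15007:
34321 = 2·15007 + 4307
15007 = 3·4307 + 2086
4307 = 2·2086 + 135
2086 = 15·135 + 61
135 = 2·61 + 13
61 = 4·13 + 9
13 = 1·9 + 4
9 = 2·4 + 1
4 = 4·1 + 0
gcd(34321, 15007) = 1.
Working backward:
1 = 9 − 2·4
1 = −2·13 + 3·9
1 = 3·61 − 14·13
1 = −14·135 + 31·61
1 = 31·2086 − 479·135
1 = −479·4307 + 989·2086
1 = 989·15007 − 3446·4307
1 = −3446·34321 + 7881·15007
So 1 = (-3446)·34321 + (7881)·15007.

1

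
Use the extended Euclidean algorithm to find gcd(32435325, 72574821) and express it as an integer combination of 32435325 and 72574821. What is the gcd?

9

Repeated division:
72574821 = 2*32435325 + 7704171
32435325 = 4*7704171 + 1618641
7704171 = 4*1618641 + 1229607
1618641 = 1*1229607 + 389034
1229607 = 3*389034 + 62505
389034 = 6*62505 + 14004
62505 = 4*14004 + 6489
14004 = 2*6489 + 1026
6489 = 6*1026 + 333
1026 = 3*333 + 27
333 = 12*27 + 9
27 = 3*9 + 0
gcd(32435325, 72574821) = 9.
Back-substituting:
9 = 333 − 12·27
9 = −12·1026 + 37·333
9 = 37·6489 − 234·1026
9 = −234·14004 + 505·6489
9 = 505·62505 − 2254·14004
9 = −2254·389034 + 14029·62505
9 = 14029·1229607 − 44341·389034
9 = −44341·1618641 + 58370·1229607
9 = 58370·7704171 − 277821·1618641
9 = −277821·32435325 + 1169654·7704171
9 = 1169654·72574821 − 2617129·32435325
So 9 = (1169654)·72574821 + (-2617129)·32435325.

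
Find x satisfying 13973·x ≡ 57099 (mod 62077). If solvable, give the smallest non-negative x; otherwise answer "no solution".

First find gcd(13973, 62077):
62077 = 4×13973 + 6185
13973 = 2×6185 + 1603
6185 = 3×1603 + 1376
1603 = 1×1376 + 227
1376 = 6×227 + 14
227 = 16×14 + 3
14 = 4×3 + 2
3 = 1×2 + 1
2 = 2×1 + 0
gcd = 1, so a unique solution mod 62077 exists.
Back-substitute for the Bézout coefficients:
1 = 3 − 2
1 = −14 + 5·3
1 = 5·227 − 81·14
1 = −81·1376 + 491·227
1 = 491·1603 − 572·1376
1 = −572·6185 + 2207·1603
1 = 2207·13973 − 4986·6185
1 = −4986·62077 + 22151·13973
So 13973·(22151) ≡ 1 (mod 62077), giving 13973⁻¹ ≡ 22151.
x ≡ 13973⁻¹·57099 ≡ 22151·57099 ≡ 43151 (mod 62077).

43151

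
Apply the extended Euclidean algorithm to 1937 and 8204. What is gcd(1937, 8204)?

Repeated division:
8204 = 4·1937 + 456
1937 = 4·456 + 113
456 = 4·113 + 4
113 = 28·4 + 1
4 = 4·1 + 0
gcd(1937, 8204) = 1.
Express as a combination:
1 = 113 − 28·4
1 = −28·456 + 113·113
1 = 113·1937 − 480·456
1 = −480·8204 + 2033·1937
So 1 = (-480)·8204 + (2033)·1937.

1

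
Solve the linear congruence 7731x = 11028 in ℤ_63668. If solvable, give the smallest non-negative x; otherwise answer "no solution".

First find gcd(7731, 63668):
63668 = 8·7731 + 1820
7731 = 4·1820 + 451
1820 = 4·451 + 16
451 = 28·16 + 3
16 = 5·3 + 1
3 = 3·1 + 0
gcd = 1, so a unique solution mod 63668 exists.
Back-substitute for the Bézout coefficients:
1 = 16 − 5·3
1 = −5·451 + 141·16
1 = 141·1820 − 569·451
1 = −569·7731 + 2417·1820
1 = 2417·63668 − 19905·7731
So 7731·(-19905) ≡ 1 (mod 63668), giving 7731⁻¹ ≡ 43763.
x ≡ 7731⁻¹·11028 ≡ 43763·11028 ≡ 14924 (mod 63668).

14924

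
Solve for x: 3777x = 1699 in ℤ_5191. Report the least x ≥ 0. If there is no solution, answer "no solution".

164

First find gcd(3777, 5191):
5191 = 1×3777 + 1414
3777 = 2×1414 + 949
1414 = 1×949 + 465
949 = 2×465 + 19
465 = 24×19 + 9
19 = 2×9 + 1
9 = 9×1 + 0
gcd = 1, so a unique solution mod 5191 exists.
Back-substitute for the Bézout coefficients:
1 = 19 − 2·9
1 = −2·465 + 49·19
1 = 49·949 − 100·465
1 = −100·1414 + 149·949
1 = 149·3777 − 398·1414
1 = −398·5191 + 547·3777
So 3777·(547) ≡ 1 (mod 5191), giving 3777⁻¹ ≡ 547.
x ≡ 3777⁻¹·1699 ≡ 547·1699 ≡ 164 (mod 5191).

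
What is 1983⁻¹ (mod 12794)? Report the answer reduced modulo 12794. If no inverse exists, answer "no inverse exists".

4555

Extended Euclidean algorithm:
12794 = 6·1983 + 896
1983 = 2·896 + 191
896 = 4·191 + 132
191 = 1·132 + 59
132 = 2·59 + 14
59 = 4·14 + 3
14 = 4·3 + 2
3 = 1·2 + 1
2 = 2·1 + 0
Since gcd(1983, 12794) = 1, back-substitute to write 1 as a combination:
1 = 3 − 2
1 = −14 + 5·3
1 = 5·59 − 21·14
1 = −21·132 + 47·59
1 = 47·191 − 68·132
1 = −68·896 + 319·191
1 = 319·1983 − 706·896
1 = −706·12794 + 4555·1983
So 1983·4555 ≡ 1 (mod 12794).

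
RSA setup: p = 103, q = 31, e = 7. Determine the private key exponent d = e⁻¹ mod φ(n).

2623

φ(n) = (p−1)(q−1) = 102·30 = 3060.
Need d with 7·d ≡ 1 (mod 3060). Apply the extended Euclidean algorithm:
3060 = 437*7 + 1
7 = 7*1 + 0
Back-substitute:
1 = 3060 − 437·7
So 7·(-437) ≡ 1 (mod 3060), hence d ≡ -437 ≡ 2623 (mod 3060).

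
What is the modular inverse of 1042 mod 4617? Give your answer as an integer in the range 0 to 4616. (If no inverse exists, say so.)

4072

Apply the Euclidean algorithm to 4617 and 1042:
4617 = 4×1042 + 449
1042 = 2×449 + 144
449 = 3×144 + 17
144 = 8×17 + 8
17 = 2×8 + 1
8 = 8×1 + 0
gcd = 1, so the inverse exists. Back-substitute:
1 = 17 − 2·8
1 = −2·144 + 17·17
1 = 17·449 − 53·144
1 = −53·1042 + 123·449
1 = 123·4617 − 545·1042
So 1042·(-545) ≡ 1 (mod 4617), and -545 ≡ 4072 (mod 4617).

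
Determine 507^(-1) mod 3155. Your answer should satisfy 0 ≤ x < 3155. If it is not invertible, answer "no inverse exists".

Extended Euclidean algorithm:
3155 = 6·507 + 113
507 = 4·113 + 55
113 = 2·55 + 3
55 = 18·3 + 1
3 = 3·1 + 0
The gcd is 1. Working backward:
1 = 55 − 18·3
1 = −18·113 + 37·55
1 = 37·507 − 166·113
1 = −166·3155 + 1033·507
So 507·1033 ≡ 1 (mod 3155).

1033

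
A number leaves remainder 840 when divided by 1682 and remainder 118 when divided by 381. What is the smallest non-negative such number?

195952

Write x = 840 + 1682·k. Then 1682·k ≡ 118 − 840 ≡ 40 (mod 381).
Need 1682⁻¹ mod 381. Extended Euclid on (381, 158):
381 = 2*158 + 65
158 = 2*65 + 28
65 = 2*28 + 9
28 = 3*9 + 1
9 = 9*1 + 0
Back-substitute:
1 = 28 − 3·9
1 = −3·65 + 7·28
1 = 7·158 − 17·65
1 = −17·381 + 41·158
1682⁻¹ ≡ 41 (mod 381), so k ≡ 41·40 ≡ 116 (mod 381).
x = 840 + 1682·116 = 195952.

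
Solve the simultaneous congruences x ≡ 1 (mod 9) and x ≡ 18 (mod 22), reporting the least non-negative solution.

Write x = 1 + 9·k. Then 9·k ≡ 18 − 1 ≡ 17 (mod 22).
Need 9⁻¹ mod 22. Extended Euclid on (22, 9):
22 = 2×9 + 4
9 = 2×4 + 1
4 = 4×1 + 0
Back-substitute:
1 = 9 − 2·4
1 = −2·22 + 5·9
9⁻¹ ≡ 5 (mod 22), so k ≡ 5·17 ≡ 19 (mod 22).
x = 1 + 9·19 = 172.

172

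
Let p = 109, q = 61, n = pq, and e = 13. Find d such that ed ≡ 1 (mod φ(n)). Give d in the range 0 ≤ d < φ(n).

997

φ(n) = (p−1)(q−1) = 108·60 = 6480.
Need d with 13·d ≡ 1 (mod 6480). Apply the extended Euclidean algorithm:
6480 = 498*13 + 6
13 = 2*6 + 1
6 = 6*1 + 0
Back-substitute:
1 = 13 − 2·6
1 = −2·6480 + 997·13
So 13·997 ≡ 1 (mod 6480), hence d = 997.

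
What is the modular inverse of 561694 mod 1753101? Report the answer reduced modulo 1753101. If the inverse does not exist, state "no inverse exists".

no inverse exists

Compute gcd(561694, 1753101):
1753101 = 3×561694 + 68019
561694 = 8×68019 + 17542
68019 = 3×17542 + 15393
17542 = 1×15393 + 2149
15393 = 7×2149 + 350
2149 = 6×350 + 49
350 = 7×49 + 7
49 = 7×7 + 0
The gcd is 7, not 1, hence no inverse exists.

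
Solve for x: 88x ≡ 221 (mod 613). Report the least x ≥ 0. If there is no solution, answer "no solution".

First find gcd(88, 613):
613 = 6×88 + 85
88 = 1×85 + 3
85 = 28×3 + 1
3 = 3×1 + 0
gcd = 1, so a unique solution mod 613 exists.
Back-substitute for the Bézout coefficients:
1 = 85 − 28·3
1 = −28·88 + 29·85
1 = 29·613 − 202·88
So 88·(-202) ≡ 1 (mod 613), giving 88⁻¹ ≡ 411.
x ≡ 88⁻¹·221 ≡ 411·221 ≡ 107 (mod 613).

107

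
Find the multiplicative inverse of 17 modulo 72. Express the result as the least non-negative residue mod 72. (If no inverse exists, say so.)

17

Apply the Euclidean algorithm to 72 and 17:
72 = 4·17 + 4
17 = 4·4 + 1
4 = 4·1 + 0
The gcd is 1. Working backward:
1 = 17 − 4·4
1 = −4·72 + 17·17
So 17·17 ≡ 1 (mod 72).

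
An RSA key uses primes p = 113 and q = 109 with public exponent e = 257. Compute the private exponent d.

6401

φ(n) = (p−1)(q−1) = 112·108 = 12096.
Need d with 257·d ≡ 1 (mod 12096). Apply the extended Euclidean algorithm:
12096 = 47·257 + 17
257 = 15·17 + 2
17 = 8·2 + 1
2 = 2·1 + 0
Back-substitute:
1 = 17 − 8·2
1 = −8·257 + 121·17
1 = 121·12096 − 5695·257
So 257·(-5695) ≡ 1 (mod 12096), hence d ≡ -5695 ≡ 6401 (mod 12096).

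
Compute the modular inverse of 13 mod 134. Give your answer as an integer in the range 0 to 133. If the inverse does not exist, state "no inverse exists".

Extended Euclidean algorithm:
134 = 10×13 + 4
13 = 3×4 + 1
4 = 4×1 + 0
Since gcd(13, 134) = 1, back-substitute to write 1 as a combination:
1 = 13 − 3·4
1 = −3·134 + 31·13
So 13·31 ≡ 1 (mod 134).

31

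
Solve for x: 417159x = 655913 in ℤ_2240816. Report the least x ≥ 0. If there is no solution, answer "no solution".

First find gcd(417159, 2240816):
2240816 = 5·417159 + 155021
417159 = 2·155021 + 107117
155021 = 1·107117 + 47904
107117 = 2·47904 + 11309
47904 = 4·11309 + 2668
11309 = 4·2668 + 637
2668 = 4·637 + 120
637 = 5·120 + 37
120 = 3·37 + 9
37 = 4·9 + 1
9 = 9·1 + 0
gcd = 1, so a unique solution mod 2240816 exists.
Back-substitute for the Bézout coefficients:
1 = 37 − 4·9
1 = −4·120 + 13·37
1 = 13·637 − 69·120
1 = −69·2668 + 289·637
1 = 289·11309 − 1225·2668
1 = −1225·47904 + 5189·11309
1 = 5189·107117 − 11603·47904
1 = −11603·155021 + 16792·107117
1 = 16792·417159 − 45187·155021
1 = −45187·2240816 + 242727·417159
So 417159·(242727) ≡ 1 (mod 2240816), giving 417159⁻¹ ≡ 242727.
x ≡ 417159⁻¹·655913 ≡ 242727·655913 ≡ 58767 (mod 2240816).

58767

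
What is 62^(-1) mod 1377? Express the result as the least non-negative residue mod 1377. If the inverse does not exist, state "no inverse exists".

422

Run Euclid on (1377, 62):
1377 = 22·62 + 13
62 = 4·13 + 10
13 = 1·10 + 3
10 = 3·3 + 1
3 = 3·1 + 0
gcd = 1, so the inverse exists. Back-substitute:
1 = 10 − 3·3
1 = −3·13 + 4·10
1 = 4·62 − 19·13
1 = −19·1377 + 422·62
So 62·422 ≡ 1 (mod 1377).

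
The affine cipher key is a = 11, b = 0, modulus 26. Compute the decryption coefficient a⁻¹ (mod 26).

Run Euclid on (26, 11):
26 = 2·11 + 4
11 = 2·4 + 3
4 = 1·3 + 1
3 = 3·1 + 0
The gcd is 1. Working backward:
1 = 4 − 3
1 = −11 + 3·4
1 = 3·26 − 7·11
Thus 11·(-7) ≡ 1 (mod 26); reducing, -7 mod 26 = 19.

19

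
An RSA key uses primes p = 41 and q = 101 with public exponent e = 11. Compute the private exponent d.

1091

φ(n) = (p−1)(q−1) = 40·100 = 4000.
Need d with 11·d ≡ 1 (mod 4000). Apply the extended Euclidean algorithm:
4000 = 363·11 + 7
11 = 1·7 + 4
7 = 1·4 + 3
4 = 1·3 + 1
3 = 3·1 + 0
Back-substitute:
1 = 4 − 3
1 = −7 + 2·4
1 = 2·11 − 3·7
1 = −3·4000 + 1091·11
So 11·1091 ≡ 1 (mod 4000), hence d = 1091.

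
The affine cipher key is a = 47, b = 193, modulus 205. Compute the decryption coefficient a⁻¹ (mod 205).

Run Euclid on (205, 47):
205 = 4·47 + 17
47 = 2·17 + 13
17 = 1·13 + 4
13 = 3·4 + 1
4 = 4·1 + 0
gcd = 1, so the inverse exists. Back-substitute:
1 = 13 − 3·4
1 = −3·17 + 4·13
1 = 4·47 − 11·17
1 = −11·205 + 48·47
So 47·48 ≡ 1 (mod 205).

48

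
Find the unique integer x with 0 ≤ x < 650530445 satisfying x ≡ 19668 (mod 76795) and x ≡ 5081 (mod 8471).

649705368

Write x = 19668 + 76795·k. Then 76795·k ≡ 5081 − 19668 ≡ 2355 (mod 8471).
Need 76795⁻¹ mod 8471. Extended Euclid on (8471, 556):
8471 = 15*556 + 131
556 = 4*131 + 32
131 = 4*32 + 3
32 = 10*3 + 2
3 = 1*2 + 1
2 = 2*1 + 0
Back-substitute:
1 = 3 − 2
1 = −32 + 11·3
1 = 11·131 − 45·32
1 = −45·556 + 191·131
1 = 191·8471 − 2910·556
76795⁻¹ ≡ 5561 (mod 8471), so k ≡ 5561·2355 ≡ 8460 (mod 8471).
x = 19668 + 76795·8460 = 649705368.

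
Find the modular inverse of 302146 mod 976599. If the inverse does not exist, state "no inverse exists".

no inverse exists

Euclidean algorithm on 976599, 302146:
976599 = 3·302146 + 70161
302146 = 4·70161 + 21502
70161 = 3·21502 + 5655
21502 = 3·5655 + 4537
5655 = 1·4537 + 1118
4537 = 4·1118 + 65
1118 = 17·65 + 13
65 = 5·13 + 0
gcd(302146, 976599) = 13 ≠ 1, so 302146 has no multiplicative inverse modulo 976599.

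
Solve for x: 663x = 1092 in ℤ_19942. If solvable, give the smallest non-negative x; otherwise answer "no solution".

First find gcd(663, 19942):
19942 = 30*663 + 52
663 = 12*52 + 39
52 = 1*39 + 13
39 = 3*13 + 0
gcd = 13 and 13 | 1092, so solutions exist. Divide through by 13: 51x ≡ 84 (mod 1534).
Now find 51⁻¹ mod 1534:
1534 = 30×51 + 4
51 = 12×4 + 3
4 = 1×3 + 1
3 = 3×1 + 0
Back-substitute:
1 = 4 − 3
1 = −51 + 13·4
1 = 13·1534 − 391·51
So 51·(-391) ≡ 1 (mod 1534), i.e. 51⁻¹ ≡ 1143.
Then x ≡ 1143·84 ≡ 904 (mod 1534); the smallest non-negative solution is x = 904.

904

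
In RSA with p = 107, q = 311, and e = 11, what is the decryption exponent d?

φ(n) = (p−1)(q−1) = 106·310 = 32860.
Need d with 11·d ≡ 1 (mod 32860). Apply the extended Euclidean algorithm:
32860 = 2987·11 + 3
11 = 3·3 + 2
3 = 1·2 + 1
2 = 2·1 + 0
Back-substitute:
1 = 3 − 2
1 = −11 + 4·3
1 = 4·32860 − 11949·11
So 11·(-11949) ≡ 1 (mod 32860), hence d ≡ -11949 ≡ 20911 (mod 32860).

20911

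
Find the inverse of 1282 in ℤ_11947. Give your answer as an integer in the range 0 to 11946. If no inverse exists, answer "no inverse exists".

3476

Extended Euclidean algorithm:
11947 = 9×1282 + 409
1282 = 3×409 + 55
409 = 7×55 + 24
55 = 2×24 + 7
24 = 3×7 + 3
7 = 2×3 + 1
3 = 3×1 + 0
gcd = 1, so the inverse exists. Back-substitute:
1 = 7 − 2·3
1 = −2·24 + 7·7
1 = 7·55 − 16·24
1 = −16·409 + 119·55
1 = 119·1282 − 373·409
1 = −373·11947 + 3476·1282
So 1282·3476 ≡ 1 (mod 11947).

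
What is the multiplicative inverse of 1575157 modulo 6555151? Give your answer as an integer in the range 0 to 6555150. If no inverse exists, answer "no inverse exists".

Run Euclid on (6555151, 1575157):
6555151 = 4*1575157 + 254523
1575157 = 6*254523 + 48019
254523 = 5*48019 + 14428
48019 = 3*14428 + 4735
14428 = 3*4735 + 223
4735 = 21*223 + 52
223 = 4*52 + 15
52 = 3*15 + 7
15 = 2*7 + 1
7 = 7*1 + 0
Since gcd(1575157, 6555151) = 1, back-substitute to write 1 as a combination:
1 = 15 − 2·7
1 = −2·52 + 7·15
1 = 7·223 − 30·52
1 = −30·4735 + 637·223
1 = 637·14428 − 1941·4735
1 = −1941·48019 + 6460·14428
1 = 6460·254523 − 34241·48019
1 = −34241·1575157 + 211906·254523
1 = 211906·6555151 − 881865·1575157
Hence 1575157⁻¹ ≡ -881865 ≡ 5673286 (mod 6555151).

5673286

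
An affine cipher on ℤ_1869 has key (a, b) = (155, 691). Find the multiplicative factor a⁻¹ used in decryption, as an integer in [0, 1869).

gcd(1869, 155) by repeated division:
1869 = 12*155 + 9
155 = 17*9 + 2
9 = 4*2 + 1
2 = 2*1 + 0
The gcd is 1. Working backward:
1 = 9 − 4·2
1 = −4·155 + 69·9
1 = 69·1869 − 832·155
Thus 155·(-832) ≡ 1 (mod 1869); reducing, -832 mod 1869 = 1037.

1037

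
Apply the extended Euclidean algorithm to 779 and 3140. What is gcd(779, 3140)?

Euclidean algorithm:
3140 = 4×779 + 24
779 = 32×24 + 11
24 = 2×11 + 2
11 = 5×2 + 1
2 = 2×1 + 0
gcd(779, 3140) = 1.
Express as a combination:
1 = 11 − 5·2
1 = −5·24 + 11·11
1 = 11·779 − 357·24
1 = −357·3140 + 1439·779
So 1 = (-357)·3140 + (1439)·779.

1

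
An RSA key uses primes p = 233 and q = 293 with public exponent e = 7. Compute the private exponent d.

38711

φ(n) = (p−1)(q−1) = 232·292 = 67744.
Need d with 7·d ≡ 1 (mod 67744). Apply the extended Euclidean algorithm:
67744 = 9677·7 + 5
7 = 1·5 + 2
5 = 2·2 + 1
2 = 2·1 + 0
Back-substitute:
1 = 5 − 2·2
1 = −2·7 + 3·5
1 = 3·67744 − 29033·7
So 7·(-29033) ≡ 1 (mod 67744), hence d ≡ -29033 ≡ 38711 (mod 67744).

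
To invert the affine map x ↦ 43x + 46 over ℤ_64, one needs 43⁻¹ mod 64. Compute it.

Extended Euclidean algorithm:
64 = 1*43 + 21
43 = 2*21 + 1
21 = 21*1 + 0
gcd = 1, so the inverse exists. Back-substitute:
1 = 43 − 2·21
1 = −2·64 + 3·43
So 43·3 ≡ 1 (mod 64).

3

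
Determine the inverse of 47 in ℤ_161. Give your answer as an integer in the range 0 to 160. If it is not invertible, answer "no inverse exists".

gcd(161, 47) by repeated division:
161 = 3*47 + 20
47 = 2*20 + 7
20 = 2*7 + 6
7 = 1*6 + 1
6 = 6*1 + 0
gcd = 1, so the inverse exists. Back-substitute:
1 = 7 − 6
1 = −20 + 3·7
1 = 3·47 − 7·20
1 = −7·161 + 24·47
So 47·24 ≡ 1 (mod 161).

24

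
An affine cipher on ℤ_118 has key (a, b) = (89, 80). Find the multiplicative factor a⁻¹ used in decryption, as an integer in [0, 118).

Extended Euclidean algorithm:
118 = 1·89 + 29
89 = 3·29 + 2
29 = 14·2 + 1
2 = 2·1 + 0
gcd = 1, so the inverse exists. Back-substitute:
1 = 29 − 14·2
1 = −14·89 + 43·29
1 = 43·118 − 57·89
Thus 89·(-57) ≡ 1 (mod 118); reducing, -57 mod 118 = 61.

61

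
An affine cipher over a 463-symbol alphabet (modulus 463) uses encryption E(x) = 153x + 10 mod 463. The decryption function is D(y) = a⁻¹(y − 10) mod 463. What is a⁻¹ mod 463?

gcd(463, 153) by repeated division:
463 = 3*153 + 4
153 = 38*4 + 1
4 = 4*1 + 0
gcd = 1, so the inverse exists. Back-substitute:
1 = 153 − 38·4
1 = −38·463 + 115·153
So 153·115 ≡ 1 (mod 463).

115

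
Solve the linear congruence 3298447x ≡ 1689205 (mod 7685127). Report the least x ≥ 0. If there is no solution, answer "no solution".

First find gcd(3298447, 7685127):
7685127 = 2*3298447 + 1088233
3298447 = 3*1088233 + 33748
1088233 = 32*33748 + 8297
33748 = 4*8297 + 560
8297 = 14*560 + 457
560 = 1*457 + 103
457 = 4*103 + 45
103 = 2*45 + 13
45 = 3*13 + 6
13 = 2*6 + 1
6 = 6*1 + 0
gcd = 1, so a unique solution mod 7685127 exists.
Back-substitute for the Bézout coefficients:
1 = 13 − 2·6
1 = −2·45 + 7·13
1 = 7·103 − 16·45
1 = −16·457 + 71·103
1 = 71·560 − 87·457
1 = −87·8297 + 1289·560
1 = 1289·33748 − 5243·8297
1 = −5243·1088233 + 169065·33748
1 = 169065·3298447 − 512438·1088233
1 = −512438·7685127 + 1193941·3298447
So 3298447·(1193941) ≡ 1 (mod 7685127), giving 3298447⁻¹ ≡ 1193941.
x ≡ 3298447⁻¹·1689205 ≡ 1193941·1689205 ≡ 3228295 (mod 7685127).

3228295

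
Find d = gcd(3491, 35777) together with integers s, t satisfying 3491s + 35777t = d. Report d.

1

Euclidean algorithm:
35777 = 10·3491 + 867
3491 = 4·867 + 23
867 = 37·23 + 16
23 = 1·16 + 7
16 = 2·7 + 2
7 = 3·2 + 1
2 = 2·1 + 0
gcd(3491, 35777) = 1.
Express as a combination:
1 = 7 − 3·2
1 = −3·16 + 7·7
1 = 7·23 − 10·16
1 = −10·867 + 377·23
1 = 377·3491 − 1518·867
1 = −1518·35777 + 15557·3491
So 1 = (-1518)·35777 + (15557)·3491.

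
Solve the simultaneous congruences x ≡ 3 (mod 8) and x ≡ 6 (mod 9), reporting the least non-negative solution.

Write x = 3 + 8·k. Then 8·k ≡ 6 − 3 ≡ 3 (mod 9).
Need 8⁻¹ mod 9. Extended Euclid on (9, 8):
9 = 1×8 + 1
8 = 8×1 + 0
Back-substitute:
1 = 9 − 8
8⁻¹ ≡ 8 (mod 9), so k ≡ 8·3 ≡ 6 (mod 9).
x = 3 + 8·6 = 51.

51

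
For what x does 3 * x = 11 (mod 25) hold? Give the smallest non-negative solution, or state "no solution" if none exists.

First find gcd(3, 25):
25 = 8×3 + 1
3 = 3×1 + 0
gcd = 1, so a unique solution mod 25 exists.
Back-substitute for the Bézout coefficients:
1 = 25 − 8·3
So 3·(-8) ≡ 1 (mod 25), giving 3⁻¹ ≡ 17.
x ≡ 3⁻¹·11 ≡ 17·11 ≡ 12 (mod 25).

12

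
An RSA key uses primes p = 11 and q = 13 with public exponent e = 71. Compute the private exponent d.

φ(n) = (p−1)(q−1) = 10·12 = 120.
Need d with 71·d ≡ 1 (mod 120). Apply the extended Euclidean algorithm:
120 = 1·71 + 49
71 = 1·49 + 22
49 = 2·22 + 5
22 = 4·5 + 2
5 = 2·2 + 1
2 = 2·1 + 0
Back-substitute:
1 = 5 − 2·2
1 = −2·22 + 9·5
1 = 9·49 − 20·22
1 = −20·71 + 29·49
1 = 29·120 − 49·71
So 71·(-49) ≡ 1 (mod 120), hence d ≡ -49 ≡ 71 (mod 120).

71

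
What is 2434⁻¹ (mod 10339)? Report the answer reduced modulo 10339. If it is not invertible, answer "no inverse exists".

7990

Extended Euclidean algorithm:
10339 = 4*2434 + 603
2434 = 4*603 + 22
603 = 27*22 + 9
22 = 2*9 + 4
9 = 2*4 + 1
4 = 4*1 + 0
The gcd is 1. Working backward:
1 = 9 − 2·4
1 = −2·22 + 5·9
1 = 5·603 − 137·22
1 = −137·2434 + 553·603
1 = 553·10339 − 2349·2434
Thus 2434·(-2349) ≡ 1 (mod 10339); reducing, -2349 mod 10339 = 7990.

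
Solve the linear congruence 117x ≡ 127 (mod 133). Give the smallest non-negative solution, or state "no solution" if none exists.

17

First find gcd(117, 133):
133 = 1·117 + 16
117 = 7·16 + 5
16 = 3·5 + 1
5 = 5·1 + 0
gcd = 1, so a unique solution mod 133 exists.
Back-substitute for the Bézout coefficients:
1 = 16 − 3·5
1 = −3·117 + 22·16
1 = 22·133 − 25·117
So 117·(-25) ≡ 1 (mod 133), giving 117⁻¹ ≡ 108.
x ≡ 117⁻¹·127 ≡ 108·127 ≡ 17 (mod 133).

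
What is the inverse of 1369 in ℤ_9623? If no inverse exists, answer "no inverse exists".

gcd(9623, 1369) by repeated division:
9623 = 7×1369 + 40
1369 = 34×40 + 9
40 = 4×9 + 4
9 = 2×4 + 1
4 = 4×1 + 0
The gcd is 1. Working backward:
1 = 9 − 2·4
1 = −2·40 + 9·9
1 = 9·1369 − 308·40
1 = −308·9623 + 2165·1369
So 1369·2165 ≡ 1 (mod 9623).

2165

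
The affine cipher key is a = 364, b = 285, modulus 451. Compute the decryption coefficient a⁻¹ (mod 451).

254

Extended Euclidean algorithm:
451 = 1·364 + 87
364 = 4·87 + 16
87 = 5·16 + 7
16 = 2·7 + 2
7 = 3·2 + 1
2 = 2·1 + 0
gcd = 1, so the inverse exists. Back-substitute:
1 = 7 − 3·2
1 = −3·16 + 7·7
1 = 7·87 − 38·16
1 = −38·364 + 159·87
1 = 159·451 − 197·364
Thus 364·(-197) ≡ 1 (mod 451); reducing, -197 mod 451 = 254.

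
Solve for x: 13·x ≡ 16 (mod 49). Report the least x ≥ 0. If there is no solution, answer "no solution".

5

First find gcd(13, 49):
49 = 3×13 + 10
13 = 1×10 + 3
10 = 3×3 + 1
3 = 3×1 + 0
gcd = 1, so a unique solution mod 49 exists.
Back-substitute for the Bézout coefficients:
1 = 10 − 3·3
1 = −3·13 + 4·10
1 = 4·49 − 15·13
So 13·(-15) ≡ 1 (mod 49), giving 13⁻¹ ≡ 34.
x ≡ 13⁻¹·16 ≡ 34·16 ≡ 5 (mod 49).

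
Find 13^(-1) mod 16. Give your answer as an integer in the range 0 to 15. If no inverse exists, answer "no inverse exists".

5

Extended Euclidean algorithm:
16 = 1×13 + 3
13 = 4×3 + 1
3 = 3×1 + 0
The gcd is 1. Working backward:
1 = 13 − 4·3
1 = −4·16 + 5·13
So 13·5 ≡ 1 (mod 16).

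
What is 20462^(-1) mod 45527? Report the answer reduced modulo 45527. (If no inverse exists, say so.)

25162

gcd(45527, 20462) by repeated division:
45527 = 2·20462 + 4603
20462 = 4·4603 + 2050
4603 = 2·2050 + 503
2050 = 4·503 + 38
503 = 13·38 + 9
38 = 4·9 + 2
9 = 4·2 + 1
2 = 2·1 + 0
Since gcd(20462, 45527) = 1, back-substitute to write 1 as a combination:
1 = 9 − 4·2
1 = −4·38 + 17·9
1 = 17·503 − 225·38
1 = −225·2050 + 917·503
1 = 917·4603 − 2059·2050
1 = −2059·20462 + 9153·4603
1 = 9153·45527 − 20365·20462
Thus 20462·(-20365) ≡ 1 (mod 45527); reducing, -20365 mod 45527 = 25162.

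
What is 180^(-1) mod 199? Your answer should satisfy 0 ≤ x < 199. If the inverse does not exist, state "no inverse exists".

Extended Euclidean algorithm:
199 = 1×180 + 19
180 = 9×19 + 9
19 = 2×9 + 1
9 = 9×1 + 0
Since gcd(180, 199) = 1, back-substitute to write 1 as a combination:
1 = 19 − 2·9
1 = −2·180 + 19·19
1 = 19·199 − 21·180
So 180·(-21) ≡ 1 (mod 199), and -21 ≡ 178 (mod 199).

178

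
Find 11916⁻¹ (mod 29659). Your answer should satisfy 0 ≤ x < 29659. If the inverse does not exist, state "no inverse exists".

Run Euclid on (29659, 11916):
29659 = 2×11916 + 5827
11916 = 2×5827 + 262
5827 = 22×262 + 63
262 = 4×63 + 10
63 = 6×10 + 3
10 = 3×3 + 1
3 = 3×1 + 0
Since gcd(11916, 29659) = 1, back-substitute to write 1 as a combination:
1 = 10 − 3·3
1 = −3·63 + 19·10
1 = 19·262 − 79·63
1 = −79·5827 + 1757·262
1 = 1757·11916 − 3593·5827
1 = −3593·29659 + 8943·11916
So 11916·8943 ≡ 1 (mod 29659).

8943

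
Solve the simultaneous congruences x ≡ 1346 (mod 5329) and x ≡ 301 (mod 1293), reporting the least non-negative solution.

1019185

Write x = 1346 + 5329·k. Then 5329·k ≡ 301 − 1346 ≡ 248 (mod 1293).
Need 5329⁻¹ mod 1293. Extended Euclid on (1293, 157):
1293 = 8×157 + 37
157 = 4×37 + 9
37 = 4×9 + 1
9 = 9×1 + 0
Back-substitute:
1 = 37 − 4·9
1 = −4·157 + 17·37
1 = 17·1293 − 140·157
5329⁻¹ ≡ 1153 (mod 1293), so k ≡ 1153·248 ≡ 191 (mod 1293).
x = 1346 + 5329·191 = 1019185.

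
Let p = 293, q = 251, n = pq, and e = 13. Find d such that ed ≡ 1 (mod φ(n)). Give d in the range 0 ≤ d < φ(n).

φ(n) = (p−1)(q−1) = 292·250 = 73000.
Need d with 13·d ≡ 1 (mod 73000). Apply the extended Euclidean algorithm:
73000 = 5615×13 + 5
13 = 2×5 + 3
5 = 1×3 + 2
3 = 1×2 + 1
2 = 2×1 + 0
Back-substitute:
1 = 3 − 2
1 = −5 + 2·3
1 = 2·13 − 5·5
1 = −5·73000 + 28077·13
So 13·28077 ≡ 1 (mod 73000), hence d = 28077.

28077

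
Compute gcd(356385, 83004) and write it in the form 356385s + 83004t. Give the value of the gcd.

Apply Euclid's algorithm to 356385 and 83004:
356385 = 4·83004 + 24369
83004 = 3·24369 + 9897
24369 = 2·9897 + 4575
9897 = 2·4575 + 747
4575 = 6·747 + 93
747 = 8·93 + 3
93 = 31·3 + 0
gcd(356385, 83004) = 3.
Back-substituting:
3 = 747 − 8·93
3 = −8·4575 + 49·747
3 = 49·9897 − 106·4575
3 = −106·24369 + 261·9897
3 = 261·83004 − 889·24369
3 = −889·356385 + 3817·83004
So 3 = (-889)·356385 + (3817)·83004.

3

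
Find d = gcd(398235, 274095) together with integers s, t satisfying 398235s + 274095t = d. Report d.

Apply Euclid's algorithm to 398235 and 274095:
398235 = 1·274095 + 124140
274095 = 2·124140 + 25815
124140 = 4·25815 + 20880
25815 = 1·20880 + 4935
20880 = 4·4935 + 1140
4935 = 4·1140 + 375
1140 = 3·375 + 15
375 = 25·15 + 0
gcd(398235, 274095) = 15.
Express as a combination:
15 = 1140 − 3·375
15 = −3·4935 + 13·1140
15 = 13·20880 − 55·4935
15 = −55·25815 + 68·20880
15 = 68·124140 − 327·25815
15 = −327·274095 + 722·124140
15 = 722·398235 − 1049·274095
So 15 = (722)·398235 + (-1049)·274095.

15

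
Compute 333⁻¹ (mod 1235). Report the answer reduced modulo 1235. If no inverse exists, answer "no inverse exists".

382

Run Euclid on (1235, 333):
1235 = 3×333 + 236
333 = 1×236 + 97
236 = 2×97 + 42
97 = 2×42 + 13
42 = 3×13 + 3
13 = 4×3 + 1
3 = 3×1 + 0
Since gcd(333, 1235) = 1, back-substitute to write 1 as a combination:
1 = 13 − 4·3
1 = −4·42 + 13·13
1 = 13·97 − 30·42
1 = −30·236 + 73·97
1 = 73·333 − 103·236
1 = −103·1235 + 382·333
So 333·382 ≡ 1 (mod 1235).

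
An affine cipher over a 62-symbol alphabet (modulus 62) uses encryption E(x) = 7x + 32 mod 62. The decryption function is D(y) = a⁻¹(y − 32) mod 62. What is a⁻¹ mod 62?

gcd(62, 7) by repeated division:
62 = 8*7 + 6
7 = 1*6 + 1
6 = 6*1 + 0
Since gcd(7, 62) = 1, back-substitute to write 1 as a combination:
1 = 7 − 6
1 = −62 + 9·7
So 7·9 ≡ 1 (mod 62).

9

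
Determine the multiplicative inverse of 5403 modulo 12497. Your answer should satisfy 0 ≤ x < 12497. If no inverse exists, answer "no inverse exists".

6400

Run Euclid on (12497, 5403):
12497 = 2×5403 + 1691
5403 = 3×1691 + 330
1691 = 5×330 + 41
330 = 8×41 + 2
41 = 20×2 + 1
2 = 2×1 + 0
The gcd is 1. Working backward:
1 = 41 − 20·2
1 = −20·330 + 161·41
1 = 161·1691 − 825·330
1 = −825·5403 + 2636·1691
1 = 2636·12497 − 6097·5403
Thus 5403·(-6097) ≡ 1 (mod 12497); reducing, -6097 mod 12497 = 6400.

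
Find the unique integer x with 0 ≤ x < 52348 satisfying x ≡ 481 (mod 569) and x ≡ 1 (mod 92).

Write x = 481 + 569·k. Then 569·k ≡ 1 − 481 ≡ 72 (mod 92).
Need 569⁻¹ mod 92. Extended Euclid on (92, 17):
92 = 5*17 + 7
17 = 2*7 + 3
7 = 2*3 + 1
3 = 3*1 + 0
Back-substitute:
1 = 7 − 2·3
1 = −2·17 + 5·7
1 = 5·92 − 27·17
569⁻¹ ≡ 65 (mod 92), so k ≡ 65·72 ≡ 80 (mod 92).
x = 481 + 569·80 = 46001.

46001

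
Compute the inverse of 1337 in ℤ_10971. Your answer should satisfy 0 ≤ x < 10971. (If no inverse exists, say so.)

Apply the Euclidean algorithm to 10971 and 1337:
10971 = 8×1337 + 275
1337 = 4×275 + 237
275 = 1×237 + 38
237 = 6×38 + 9
38 = 4×9 + 2
9 = 4×2 + 1
2 = 2×1 + 0
gcd = 1, so the inverse exists. Back-substitute:
1 = 9 − 4·2
1 = −4·38 + 17·9
1 = 17·237 − 106·38
1 = −106·275 + 123·237
1 = 123·1337 − 598·275
1 = −598·10971 + 4907·1337
So 1337·4907 ≡ 1 (mod 10971).

4907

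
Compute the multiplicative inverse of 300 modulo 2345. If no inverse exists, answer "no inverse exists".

no inverse exists

Compute gcd(300, 2345):
2345 = 7×300 + 245
300 = 1×245 + 55
245 = 4×55 + 25
55 = 2×25 + 5
25 = 5×5 + 0
Since gcd = 5 > 1, 300 is not a unit mod 2345.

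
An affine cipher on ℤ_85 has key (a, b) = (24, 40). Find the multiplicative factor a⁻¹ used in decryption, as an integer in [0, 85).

39

gcd(85, 24) by repeated division:
85 = 3×24 + 13
24 = 1×13 + 11
13 = 1×11 + 2
11 = 5×2 + 1
2 = 2×1 + 0
Since gcd(24, 85) = 1, back-substitute to write 1 as a combination:
1 = 11 − 5·2
1 = −5·13 + 6·11
1 = 6·24 − 11·13
1 = −11·85 + 39·24
So 24·39 ≡ 1 (mod 85).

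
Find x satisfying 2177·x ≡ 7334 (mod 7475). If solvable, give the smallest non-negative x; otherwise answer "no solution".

First find gcd(2177, 7475):
7475 = 3×2177 + 944
2177 = 2×944 + 289
944 = 3×289 + 77
289 = 3×77 + 58
77 = 1×58 + 19
58 = 3×19 + 1
19 = 19×1 + 0
gcd = 1, so a unique solution mod 7475 exists.
Back-substitute for the Bézout coefficients:
1 = 58 − 3·19
1 = −3·77 + 4·58
1 = 4·289 − 15·77
1 = −15·944 + 49·289
1 = 49·2177 − 113·944
1 = −113·7475 + 388·2177
So 2177·(388) ≡ 1 (mod 7475), giving 2177⁻¹ ≡ 388.
x ≡ 2177⁻¹·7334 ≡ 388·7334 ≡ 5092 (mod 7475).

5092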